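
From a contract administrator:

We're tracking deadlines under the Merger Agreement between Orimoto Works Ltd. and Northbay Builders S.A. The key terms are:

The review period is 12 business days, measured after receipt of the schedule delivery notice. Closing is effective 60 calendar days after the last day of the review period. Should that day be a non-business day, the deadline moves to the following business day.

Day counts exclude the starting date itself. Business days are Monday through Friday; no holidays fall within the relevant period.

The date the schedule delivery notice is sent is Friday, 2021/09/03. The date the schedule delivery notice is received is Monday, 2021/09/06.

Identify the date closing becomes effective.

The last day of the review period: counting 12 business days from Monday, 2021/09/06 (Sep 7, Sep 8, Sep 9, Sep 10, …, Sep 20, Sep 21, Sep 22, skipping weekends) reaches Wednesday, 2021/09/22.
Adding 60 calendar days to 2021/09/22 gives 2021/11/21, which is the date closing becomes effective. That falls on a Sunday, so it rolls to the next business day, Monday, 2021/11/22.

2021/11/22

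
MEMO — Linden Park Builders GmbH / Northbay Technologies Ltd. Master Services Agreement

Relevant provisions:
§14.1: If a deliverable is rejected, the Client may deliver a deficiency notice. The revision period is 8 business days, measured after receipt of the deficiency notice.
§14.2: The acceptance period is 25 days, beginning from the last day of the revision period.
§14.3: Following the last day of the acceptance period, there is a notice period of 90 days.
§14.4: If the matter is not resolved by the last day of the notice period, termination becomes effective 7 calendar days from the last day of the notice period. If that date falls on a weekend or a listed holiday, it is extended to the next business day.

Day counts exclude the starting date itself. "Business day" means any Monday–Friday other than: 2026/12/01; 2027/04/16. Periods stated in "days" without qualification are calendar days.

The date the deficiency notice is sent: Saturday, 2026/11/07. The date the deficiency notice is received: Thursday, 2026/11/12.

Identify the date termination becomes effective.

From Thursday, 2026/11/12, 8 business days (Nov 13, Nov 16, Nov 17, Nov 18, Nov 19, Nov 20, Nov 23, Nov 24, skipping weekends) brings us to Tuesday, 2026/11/24, which is the last day of the revision period.
The last day of the acceptance period: 2026/11/24 + 25 days = 2026/12/19.
Adding 90 calendar days to 2026/12/19 gives 2027/03/19, which is the last day of the notice period.
The date termination becomes effective: 7 calendar days after 2027/03/19 is 2027/03/26. 2027/03/26 is a Friday and is not a listed holiday, so no roll-forward applies.

2027/03/26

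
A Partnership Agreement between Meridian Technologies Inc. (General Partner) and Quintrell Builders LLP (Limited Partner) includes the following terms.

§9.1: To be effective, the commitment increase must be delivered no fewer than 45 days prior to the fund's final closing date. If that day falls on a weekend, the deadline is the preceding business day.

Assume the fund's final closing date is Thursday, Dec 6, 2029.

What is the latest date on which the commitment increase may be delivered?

Oct 22, 2029

Counting back 45 calendar days from Dec 6, 2029 gives Oct 22, 2029. That is a Monday, so no adjustment is needed.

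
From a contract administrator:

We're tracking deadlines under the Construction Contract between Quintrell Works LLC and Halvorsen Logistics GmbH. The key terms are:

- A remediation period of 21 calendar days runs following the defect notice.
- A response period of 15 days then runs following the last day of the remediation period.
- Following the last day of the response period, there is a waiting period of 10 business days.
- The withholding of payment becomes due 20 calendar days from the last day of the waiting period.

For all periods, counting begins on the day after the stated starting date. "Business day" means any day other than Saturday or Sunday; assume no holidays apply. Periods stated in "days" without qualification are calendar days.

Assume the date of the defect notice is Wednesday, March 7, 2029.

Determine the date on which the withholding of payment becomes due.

The last day of the remediation period: March 7, 2029 + 21 days = March 28, 2029.
The last day of the response period: March 28, 2029 + 15 days = April 12, 2029.
The last day of the waiting period: 10 business days after Thursday, April 12, 2029, skipping weekends — Apr 13, Apr 16, Apr 17, Apr 18, Apr 19, Apr 20, Apr 23, Apr 24, Apr 25, Apr 26 — lands on Thursday, April 26, 2029.
Adding 20 calendar days to April 26, 2029 gives May 16, 2029, which is the date on which the withholding of payment becomes due.

May 16, 2029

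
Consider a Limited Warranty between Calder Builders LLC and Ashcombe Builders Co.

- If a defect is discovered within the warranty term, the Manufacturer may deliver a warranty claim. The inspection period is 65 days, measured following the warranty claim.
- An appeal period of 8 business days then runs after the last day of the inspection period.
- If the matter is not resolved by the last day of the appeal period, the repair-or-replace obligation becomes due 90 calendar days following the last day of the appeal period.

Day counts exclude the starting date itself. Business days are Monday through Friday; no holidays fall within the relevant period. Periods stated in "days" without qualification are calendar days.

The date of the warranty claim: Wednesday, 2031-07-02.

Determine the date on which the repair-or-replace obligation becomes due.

2031-12-16

Adding 65 calendar days to 2031-07-02 gives 2031-09-05, which is the last day of the inspection period.
The last day of the appeal period: counting 8 business days from Friday, 2031-09-05 (Sep 8, Sep 9, Sep 10, Sep 11, Sep 12, Sep 15, Sep 16, Sep 17, skipping weekends) reaches Wednesday, 2031-09-17.
The date on which the repair-or-replace obligation becomes due: 2031-09-17 + 90 days = 2031-12-16.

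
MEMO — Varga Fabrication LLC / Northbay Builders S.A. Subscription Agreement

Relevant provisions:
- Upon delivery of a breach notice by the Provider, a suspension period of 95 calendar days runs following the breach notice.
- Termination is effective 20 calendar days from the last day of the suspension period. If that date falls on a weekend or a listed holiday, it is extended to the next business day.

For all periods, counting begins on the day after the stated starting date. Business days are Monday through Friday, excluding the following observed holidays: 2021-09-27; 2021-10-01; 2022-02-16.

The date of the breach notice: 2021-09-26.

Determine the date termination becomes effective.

2022-01-19

Adding 95 calendar days to 2021-09-26 gives 2021-12-30, which is the last day of the suspension period.
Adding 20 calendar days to 2021-12-30 gives 2022-01-19, which is the date termination becomes effective. 2022-01-19 is a Wednesday and is not a listed holiday, so no roll-forward applies.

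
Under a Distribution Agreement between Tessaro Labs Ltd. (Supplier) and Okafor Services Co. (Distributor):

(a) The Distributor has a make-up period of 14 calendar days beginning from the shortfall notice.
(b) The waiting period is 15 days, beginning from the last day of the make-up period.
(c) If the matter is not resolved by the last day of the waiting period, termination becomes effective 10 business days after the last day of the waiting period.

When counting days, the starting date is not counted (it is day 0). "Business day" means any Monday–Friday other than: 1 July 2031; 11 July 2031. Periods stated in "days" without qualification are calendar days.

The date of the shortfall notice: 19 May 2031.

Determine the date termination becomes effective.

The last day of the make-up period: 14 calendar days after 19 May 2031 is 2 June 2031.
Adding 15 calendar days to 2 June 2031 gives 17 June 2031, which is the last day of the waiting period.
The date termination becomes effective: counting 10 business days from Tuesday, 17 June 2031 (Jun 18, Jun 19, Jun 20, Jun 23, Jun 24, Jun 25, Jun 26, Jun 27, Jun 30, Jul 2, skipping weekends and the listed holiday on Jul 1) reaches Wednesday, 2 July 2031.

2 July 2031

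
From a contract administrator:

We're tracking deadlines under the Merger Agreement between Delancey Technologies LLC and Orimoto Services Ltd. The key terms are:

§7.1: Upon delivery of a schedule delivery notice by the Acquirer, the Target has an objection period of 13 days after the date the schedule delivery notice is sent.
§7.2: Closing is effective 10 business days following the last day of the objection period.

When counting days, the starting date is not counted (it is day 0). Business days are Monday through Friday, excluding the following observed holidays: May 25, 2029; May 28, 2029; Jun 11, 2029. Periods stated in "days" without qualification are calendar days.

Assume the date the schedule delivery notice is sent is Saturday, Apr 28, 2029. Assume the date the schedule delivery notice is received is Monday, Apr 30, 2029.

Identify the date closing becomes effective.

May 29, 2029

Adding 13 calendar days to Apr 28, 2029 gives May 11, 2029, which is the last day of the objection period.
The date closing becomes effective: 10 business days after Friday, May 11, 2029, skipping weekends and the listed holidays on May 25, May 28 — May 14, May 15, May 16, May 17, May 18, May 21, May 22, May 23, May 24, May 29 — lands on Tuesday, May 29, 2029.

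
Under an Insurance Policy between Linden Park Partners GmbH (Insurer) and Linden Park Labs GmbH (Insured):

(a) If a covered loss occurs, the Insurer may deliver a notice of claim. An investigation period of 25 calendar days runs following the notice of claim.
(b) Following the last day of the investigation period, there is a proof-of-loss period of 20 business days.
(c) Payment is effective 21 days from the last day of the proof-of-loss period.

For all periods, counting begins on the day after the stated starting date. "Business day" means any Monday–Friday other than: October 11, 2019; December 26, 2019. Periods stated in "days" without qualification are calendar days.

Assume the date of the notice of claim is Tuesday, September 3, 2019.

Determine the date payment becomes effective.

November 18, 2019

The last day of the investigation period: 25 calendar days after September 3, 2019 is September 28, 2019.
From Saturday, September 28, 2019, 20 business days (Sep 30, Oct 1, Oct 2, Oct 3, …, Oct 24, Oct 25, Oct 28, skipping weekends and the listed holiday on Oct 11) brings us to Monday, October 28, 2019, which is the last day of the proof-of-loss period.
Adding 21 calendar days to October 28, 2019 gives November 18, 2019, which is the date payment becomes effective.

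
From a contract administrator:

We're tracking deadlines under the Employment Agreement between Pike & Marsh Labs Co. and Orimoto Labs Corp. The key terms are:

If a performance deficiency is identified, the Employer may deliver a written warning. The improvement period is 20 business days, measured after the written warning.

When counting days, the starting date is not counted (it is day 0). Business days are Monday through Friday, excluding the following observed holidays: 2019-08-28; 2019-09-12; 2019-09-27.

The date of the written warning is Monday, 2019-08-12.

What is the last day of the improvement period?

2019-09-10

The last day of the improvement period: counting 20 business days from Monday, 2019-08-12 (Aug 13, Aug 14, Aug 15, Aug 16, …, Sep 6, Sep 9, Sep 10, skipping weekends and the listed holiday on Aug 28) reaches Tuesday, 2019-09-10.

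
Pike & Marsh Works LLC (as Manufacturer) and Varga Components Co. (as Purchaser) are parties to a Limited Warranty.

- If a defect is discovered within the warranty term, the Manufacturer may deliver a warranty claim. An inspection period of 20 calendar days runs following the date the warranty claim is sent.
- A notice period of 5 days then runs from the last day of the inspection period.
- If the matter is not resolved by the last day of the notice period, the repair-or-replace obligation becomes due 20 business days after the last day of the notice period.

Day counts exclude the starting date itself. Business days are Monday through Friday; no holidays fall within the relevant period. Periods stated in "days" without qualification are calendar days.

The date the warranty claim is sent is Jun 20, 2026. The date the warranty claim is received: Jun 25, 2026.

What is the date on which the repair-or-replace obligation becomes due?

Adding 20 calendar days to Jun 20, 2026 gives Jul 10, 2026, which is the last day of the inspection period.
Adding 5 calendar days to Jul 10, 2026 gives Jul 15, 2026, which is the last day of the notice period.
The date on which the repair-or-replace obligation becomes due: 20 business days after Wednesday, Jul 15, 2026, skipping weekends — Jul 16, Jul 17, Jul 20, Jul 21, …, Aug 10, Aug 11, Aug 12 — lands on Wednesday, Aug 12, 2026.

Aug 12, 2026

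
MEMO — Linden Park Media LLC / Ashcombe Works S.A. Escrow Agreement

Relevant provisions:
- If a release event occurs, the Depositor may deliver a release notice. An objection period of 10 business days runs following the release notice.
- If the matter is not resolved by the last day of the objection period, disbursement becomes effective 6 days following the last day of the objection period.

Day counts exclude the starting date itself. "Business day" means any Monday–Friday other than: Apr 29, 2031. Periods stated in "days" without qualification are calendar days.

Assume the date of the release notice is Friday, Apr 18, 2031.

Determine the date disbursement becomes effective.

The last day of the objection period: counting 10 business days from Friday, Apr 18, 2031 (Apr 21, Apr 22, Apr 23, Apr 24, Apr 25, Apr 28, Apr 30, May 1, May 2, May 5, skipping weekends and the listed holiday on Apr 29) reaches Monday, May 5, 2031.
Adding 6 calendar days to May 5, 2031 gives May 11, 2031, which is the date disbursement becomes effective.

May 11, 2031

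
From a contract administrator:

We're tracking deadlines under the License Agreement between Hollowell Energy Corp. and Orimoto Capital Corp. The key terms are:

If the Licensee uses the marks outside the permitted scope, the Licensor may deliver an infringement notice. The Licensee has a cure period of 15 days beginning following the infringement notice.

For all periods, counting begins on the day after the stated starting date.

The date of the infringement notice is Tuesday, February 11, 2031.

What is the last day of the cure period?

The last day of the cure period: 15 calendar days after February 11, 2031 is February 26, 2031.

February 26, 2031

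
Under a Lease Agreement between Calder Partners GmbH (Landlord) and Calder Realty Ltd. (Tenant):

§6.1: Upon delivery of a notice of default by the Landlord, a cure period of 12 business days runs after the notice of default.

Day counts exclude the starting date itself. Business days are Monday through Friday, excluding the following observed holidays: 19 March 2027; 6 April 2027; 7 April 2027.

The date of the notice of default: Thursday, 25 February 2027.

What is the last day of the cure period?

15 March 2027

From Thursday, 25 February 2027, 12 business days (Feb 26, Mar 1, Mar 2, Mar 3, …, Mar 11, Mar 12, Mar 15, skipping weekends) brings us to Monday, 15 March 2027, which is the last day of the cure period.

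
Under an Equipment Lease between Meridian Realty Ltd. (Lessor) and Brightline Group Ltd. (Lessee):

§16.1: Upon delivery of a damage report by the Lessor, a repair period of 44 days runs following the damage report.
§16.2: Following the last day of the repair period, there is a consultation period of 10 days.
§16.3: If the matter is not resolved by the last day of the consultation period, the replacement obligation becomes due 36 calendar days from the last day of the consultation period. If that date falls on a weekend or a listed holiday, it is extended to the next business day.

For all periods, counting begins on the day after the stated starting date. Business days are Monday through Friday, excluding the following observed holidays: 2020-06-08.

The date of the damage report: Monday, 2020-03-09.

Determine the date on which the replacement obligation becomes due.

The last day of the repair period: 2020-03-09 + 44 days = 2020-04-22.
The last day of the consultation period: 2020-04-22 + 10 days = 2020-05-02.
Adding 36 calendar days to 2020-05-02 gives 2020-06-07, which is the date on which the replacement obligation becomes due. That falls on a Sunday, so it rolls to the next business day, Tuesday, 2020-06-09.

2020-06-09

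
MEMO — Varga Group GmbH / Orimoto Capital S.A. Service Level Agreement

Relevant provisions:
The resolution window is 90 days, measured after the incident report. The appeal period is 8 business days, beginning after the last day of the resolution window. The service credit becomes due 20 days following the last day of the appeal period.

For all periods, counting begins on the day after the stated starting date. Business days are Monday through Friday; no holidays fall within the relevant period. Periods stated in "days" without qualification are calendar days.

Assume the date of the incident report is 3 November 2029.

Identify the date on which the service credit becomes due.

Adding 90 calendar days to 3 November 2029 gives 1 February 2030, which is the last day of the resolution window.
The last day of the appeal period: counting 8 business days from Friday, 1 February 2030 (Feb 4, Feb 5, Feb 6, Feb 7, Feb 8, Feb 11, Feb 12, Feb 13, skipping weekends) reaches Wednesday, 13 February 2030.
The date on which the service credit becomes due: 13 February 2030 + 20 days = 5 March 2030.

5 March 2030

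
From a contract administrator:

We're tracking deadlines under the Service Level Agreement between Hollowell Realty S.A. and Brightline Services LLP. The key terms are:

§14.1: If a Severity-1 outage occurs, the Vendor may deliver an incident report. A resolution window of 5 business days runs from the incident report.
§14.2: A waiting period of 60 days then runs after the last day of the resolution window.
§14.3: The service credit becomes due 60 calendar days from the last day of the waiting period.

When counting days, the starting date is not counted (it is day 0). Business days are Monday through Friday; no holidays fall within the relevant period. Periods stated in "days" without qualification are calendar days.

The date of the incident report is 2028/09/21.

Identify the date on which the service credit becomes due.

From Thursday, 2028/09/21, 5 business days (Sep 22, Sep 25, Sep 26, Sep 27, Sep 28, skipping weekends) brings us to Thursday, 2028/09/28, which is the last day of the resolution window.
Adding 60 calendar days to 2028/09/28 gives 2028/11/27, which is the last day of the waiting period.
Adding 60 calendar days to 2028/11/27 gives 2029/01/26, which is the date on which the service credit becomes due.

2029/01/26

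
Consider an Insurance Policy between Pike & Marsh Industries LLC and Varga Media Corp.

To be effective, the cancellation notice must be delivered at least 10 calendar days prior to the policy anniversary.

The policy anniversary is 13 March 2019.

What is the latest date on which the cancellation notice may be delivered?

3 March 2019

13 March 2019 minus 10 days is 3 March 2019.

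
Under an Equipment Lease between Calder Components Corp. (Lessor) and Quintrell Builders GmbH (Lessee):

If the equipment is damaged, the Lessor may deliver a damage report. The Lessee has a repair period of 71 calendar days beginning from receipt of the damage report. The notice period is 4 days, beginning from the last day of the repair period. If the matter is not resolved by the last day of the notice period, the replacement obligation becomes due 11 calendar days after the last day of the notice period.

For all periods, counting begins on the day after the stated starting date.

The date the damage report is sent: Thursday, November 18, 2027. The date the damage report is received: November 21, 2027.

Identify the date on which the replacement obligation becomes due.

February 15, 2028

Adding 71 calendar days to November 21, 2027 gives January 31, 2028, which is the last day of the repair period.
The last day of the notice period: January 31, 2028 + 4 days = February 4, 2028.
The date on which the replacement obligation becomes due: February 4, 2028 + 11 days = February 15, 2028.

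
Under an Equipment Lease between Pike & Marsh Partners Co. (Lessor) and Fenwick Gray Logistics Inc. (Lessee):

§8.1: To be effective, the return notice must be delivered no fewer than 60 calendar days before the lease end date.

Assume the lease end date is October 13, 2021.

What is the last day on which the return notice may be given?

August 14, 2021

Counting back 60 calendar days from October 13, 2021 gives August 14, 2021.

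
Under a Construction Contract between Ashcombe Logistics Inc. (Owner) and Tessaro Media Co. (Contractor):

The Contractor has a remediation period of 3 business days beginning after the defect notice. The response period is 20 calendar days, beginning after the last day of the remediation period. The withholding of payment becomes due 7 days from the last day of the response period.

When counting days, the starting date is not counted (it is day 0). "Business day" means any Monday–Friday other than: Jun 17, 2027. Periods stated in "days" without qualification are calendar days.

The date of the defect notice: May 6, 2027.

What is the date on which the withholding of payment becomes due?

Jun 7, 2027

From Thursday, May 6, 2027, 3 business days (May 7, May 10, May 11, skipping weekends) brings us to Tuesday, May 11, 2027, which is the last day of the remediation period.
The last day of the response period: May 11, 2027 + 20 days = May 31, 2027.
Adding 7 calendar days to May 31, 2027 gives Jun 7, 2027, which is the date on which the withholding of payment becomes due.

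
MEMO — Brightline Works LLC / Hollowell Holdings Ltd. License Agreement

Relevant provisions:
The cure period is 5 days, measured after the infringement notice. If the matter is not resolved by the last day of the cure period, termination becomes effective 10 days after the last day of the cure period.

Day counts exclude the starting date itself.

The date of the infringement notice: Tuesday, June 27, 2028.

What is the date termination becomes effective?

The last day of the cure period: June 27, 2028 + 5 days = July 2, 2028.
The date termination becomes effective: July 2, 2028 + 10 days = July 12, 2028.

July 12, 2028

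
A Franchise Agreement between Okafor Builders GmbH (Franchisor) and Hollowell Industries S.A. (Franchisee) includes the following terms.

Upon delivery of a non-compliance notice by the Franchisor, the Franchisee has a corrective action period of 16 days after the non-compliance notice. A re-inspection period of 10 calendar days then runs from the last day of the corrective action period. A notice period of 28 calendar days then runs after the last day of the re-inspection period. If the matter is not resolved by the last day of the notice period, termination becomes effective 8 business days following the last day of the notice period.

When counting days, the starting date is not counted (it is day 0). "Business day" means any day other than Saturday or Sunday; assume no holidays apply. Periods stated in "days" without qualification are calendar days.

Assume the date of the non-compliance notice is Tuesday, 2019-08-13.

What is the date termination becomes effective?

Adding 16 calendar days to 2019-08-13 gives 2019-08-29, which is the last day of the corrective action period.
The last day of the re-inspection period: 2019-08-29 + 10 days = 2019-09-08.
Adding 28 calendar days to 2019-09-08 gives 2019-10-06, which is the last day of the notice period.
The date termination becomes effective: 8 business days after Sunday, 2019-10-06, skipping weekends — Oct 7, Oct 8, Oct 9, Oct 10, Oct 11, Oct 14, Oct 15, Oct 16 — lands on Wednesday, 2019-10-16.

2019-10-16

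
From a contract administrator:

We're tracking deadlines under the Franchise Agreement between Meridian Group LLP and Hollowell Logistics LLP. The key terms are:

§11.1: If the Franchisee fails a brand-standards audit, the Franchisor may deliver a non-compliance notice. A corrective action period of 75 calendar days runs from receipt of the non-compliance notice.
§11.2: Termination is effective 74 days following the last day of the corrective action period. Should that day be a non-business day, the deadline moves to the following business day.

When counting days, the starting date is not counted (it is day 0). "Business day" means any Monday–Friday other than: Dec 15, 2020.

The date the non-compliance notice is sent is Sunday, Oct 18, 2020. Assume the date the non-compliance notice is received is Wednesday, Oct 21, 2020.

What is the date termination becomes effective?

Mar 19, 2021

The last day of the corrective action period: 75 calendar days after Oct 21, 2020 is Jan 4, 2021.
The date termination becomes effective: 74 calendar days after Jan 4, 2021 is Mar 19, 2021. Mar 19, 2021 is a Friday and is not a listed holiday, so no roll-forward applies.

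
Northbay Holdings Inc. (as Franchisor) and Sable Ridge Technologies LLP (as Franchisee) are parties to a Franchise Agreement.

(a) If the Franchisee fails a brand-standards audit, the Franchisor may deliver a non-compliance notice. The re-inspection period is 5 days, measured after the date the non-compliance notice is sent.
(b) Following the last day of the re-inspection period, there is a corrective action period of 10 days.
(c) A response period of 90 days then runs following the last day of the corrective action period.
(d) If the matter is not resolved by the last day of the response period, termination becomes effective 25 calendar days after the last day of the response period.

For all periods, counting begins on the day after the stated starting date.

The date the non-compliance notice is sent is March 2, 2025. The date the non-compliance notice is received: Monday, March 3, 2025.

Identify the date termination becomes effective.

July 10, 2025

The last day of the re-inspection period: March 2, 2025 + 5 days = March 7, 2025.
The last day of the corrective action period: 10 calendar days after March 7, 2025 is March 17, 2025.
The last day of the response period: March 17, 2025 + 90 days = June 15, 2025.
The date termination becomes effective: 25 calendar days after June 15, 2025 is July 10, 2025.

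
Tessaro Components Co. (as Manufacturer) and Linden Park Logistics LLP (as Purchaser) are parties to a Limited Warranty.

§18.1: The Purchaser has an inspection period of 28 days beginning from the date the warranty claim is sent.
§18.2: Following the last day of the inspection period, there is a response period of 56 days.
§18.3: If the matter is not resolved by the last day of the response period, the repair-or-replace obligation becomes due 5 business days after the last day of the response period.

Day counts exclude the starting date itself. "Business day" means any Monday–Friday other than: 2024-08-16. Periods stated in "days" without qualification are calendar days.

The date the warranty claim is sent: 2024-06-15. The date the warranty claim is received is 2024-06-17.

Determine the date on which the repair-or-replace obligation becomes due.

The last day of the inspection period: 28 calendar days after 2024-06-15 is 2024-07-13.
Adding 56 calendar days to 2024-07-13 gives 2024-09-07, which is the last day of the response period.
From Saturday, 2024-09-07, 5 business days (Sep 9, Sep 10, Sep 11, Sep 12, Sep 13, skipping weekends) brings us to Friday, 2024-09-13, which is the date on which the repair-or-replace obligation becomes due.

2024-09-13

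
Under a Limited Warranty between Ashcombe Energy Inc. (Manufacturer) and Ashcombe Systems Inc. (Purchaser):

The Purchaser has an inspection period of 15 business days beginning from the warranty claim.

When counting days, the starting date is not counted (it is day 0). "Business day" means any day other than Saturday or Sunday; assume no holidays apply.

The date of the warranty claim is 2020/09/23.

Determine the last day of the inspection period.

From Wednesday, 2020/09/23, 15 business days (Sep 24, Sep 25, Sep 28, Sep 29, …, Oct 12, Oct 13, Oct 14, skipping weekends) brings us to Wednesday, 2020/10/14, which is the last day of the inspection period.

2020/10/14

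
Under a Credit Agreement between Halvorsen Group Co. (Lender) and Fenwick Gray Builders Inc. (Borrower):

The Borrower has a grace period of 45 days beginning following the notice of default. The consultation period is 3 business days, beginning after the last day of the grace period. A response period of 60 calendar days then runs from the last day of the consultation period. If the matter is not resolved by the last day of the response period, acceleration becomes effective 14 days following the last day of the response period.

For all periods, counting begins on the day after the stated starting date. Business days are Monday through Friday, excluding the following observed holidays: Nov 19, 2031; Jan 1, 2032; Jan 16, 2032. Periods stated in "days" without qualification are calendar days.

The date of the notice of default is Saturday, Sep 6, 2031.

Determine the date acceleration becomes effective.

The last day of the grace period: 45 calendar days after Sep 6, 2031 is Oct 21, 2031.
The last day of the consultation period: 3 business days after Tuesday, Oct 21, 2031, skipping weekends — Oct 22, Oct 23, Oct 24 — lands on Friday, Oct 24, 2031.
Adding 60 calendar days to Oct 24, 2031 gives Dec 23, 2031, which is the last day of the response period.
The date acceleration becomes effective: Dec 23, 2031 + 14 days = Jan 6, 2032.

Jan 6, 2032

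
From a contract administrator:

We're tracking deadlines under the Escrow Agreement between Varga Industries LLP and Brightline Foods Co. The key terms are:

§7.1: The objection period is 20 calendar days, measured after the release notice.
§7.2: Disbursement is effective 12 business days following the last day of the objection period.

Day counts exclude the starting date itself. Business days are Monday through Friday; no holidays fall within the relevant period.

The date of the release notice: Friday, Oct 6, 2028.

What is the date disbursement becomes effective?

The last day of the objection period: 20 calendar days after Oct 6, 2028 is Oct 26, 2028.
The date disbursement becomes effective: 12 business days after Thursday, Oct 26, 2028, skipping weekends — Oct 27, Oct 30, Oct 31, Nov 1, …, Nov 9, Nov 10, Nov 13 — lands on Monday, Nov 13, 2028.

Nov 13, 2028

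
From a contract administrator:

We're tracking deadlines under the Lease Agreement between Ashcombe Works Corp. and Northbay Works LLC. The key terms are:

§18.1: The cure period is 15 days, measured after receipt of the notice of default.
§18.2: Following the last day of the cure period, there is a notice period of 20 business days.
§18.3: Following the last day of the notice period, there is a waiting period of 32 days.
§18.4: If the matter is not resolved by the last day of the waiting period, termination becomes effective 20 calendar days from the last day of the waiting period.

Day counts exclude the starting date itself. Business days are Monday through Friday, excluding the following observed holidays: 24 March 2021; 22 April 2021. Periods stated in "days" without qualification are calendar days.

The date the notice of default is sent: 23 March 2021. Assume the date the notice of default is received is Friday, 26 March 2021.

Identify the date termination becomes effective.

1 July 2021

Adding 15 calendar days to 26 March 2021 gives 10 April 2021, which is the last day of the cure period.
The last day of the notice period: 20 business days after Saturday, 10 April 2021, skipping weekends and the listed holiday on Apr 22 — Apr 12, Apr 13, Apr 14, Apr 15, …, May 6, May 7, May 10 — lands on Monday, 10 May 2021.
Adding 32 calendar days to 10 May 2021 gives 11 June 2021, which is the last day of the waiting period.
The date termination becomes effective: 20 calendar days after 11 June 2021 is 1 July 2021.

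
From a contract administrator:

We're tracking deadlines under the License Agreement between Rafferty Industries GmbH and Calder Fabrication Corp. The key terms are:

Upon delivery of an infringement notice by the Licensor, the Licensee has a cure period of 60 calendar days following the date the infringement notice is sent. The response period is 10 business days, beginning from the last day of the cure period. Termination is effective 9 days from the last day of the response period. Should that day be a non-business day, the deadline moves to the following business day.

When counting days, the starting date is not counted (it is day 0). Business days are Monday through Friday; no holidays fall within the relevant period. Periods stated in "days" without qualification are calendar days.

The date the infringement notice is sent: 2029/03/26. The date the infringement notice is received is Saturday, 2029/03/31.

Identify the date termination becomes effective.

The last day of the cure period: 60 calendar days after 2029/03/26 is 2029/05/25.
From Friday, 2029/05/25, 10 business days (May 28, May 29, May 30, May 31, Jun 1, Jun 4, Jun 5, Jun 6, Jun 7, Jun 8, skipping weekends) brings us to Friday, 2029/06/08, which is the last day of the response period.
The date termination becomes effective: 9 calendar days after 2029/06/08 is 2029/06/17. That falls on a Sunday, so it rolls to the next business day, Monday, 2029/06/18.

2029/06/18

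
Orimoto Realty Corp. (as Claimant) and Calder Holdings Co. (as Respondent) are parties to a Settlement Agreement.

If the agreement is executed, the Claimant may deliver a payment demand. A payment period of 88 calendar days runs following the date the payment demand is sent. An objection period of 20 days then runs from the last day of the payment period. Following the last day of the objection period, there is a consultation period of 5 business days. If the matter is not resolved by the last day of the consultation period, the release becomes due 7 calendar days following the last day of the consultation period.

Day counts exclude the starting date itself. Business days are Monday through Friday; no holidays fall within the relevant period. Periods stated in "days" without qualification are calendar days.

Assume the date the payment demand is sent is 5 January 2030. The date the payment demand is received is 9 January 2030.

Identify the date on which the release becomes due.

7 May 2030

Adding 88 calendar days to 5 January 2030 gives 3 April 2030, which is the last day of the payment period.
The last day of the objection period: 3 April 2030 + 20 days = 23 April 2030.
From Tuesday, 23 April 2030, 5 business days (Apr 24, Apr 25, Apr 26, Apr 29, Apr 30, skipping weekends) brings us to Tuesday, 30 April 2030, which is the last day of the consultation period.
The date on which the release becomes due: 30 April 2030 + 7 days = 7 May 2030.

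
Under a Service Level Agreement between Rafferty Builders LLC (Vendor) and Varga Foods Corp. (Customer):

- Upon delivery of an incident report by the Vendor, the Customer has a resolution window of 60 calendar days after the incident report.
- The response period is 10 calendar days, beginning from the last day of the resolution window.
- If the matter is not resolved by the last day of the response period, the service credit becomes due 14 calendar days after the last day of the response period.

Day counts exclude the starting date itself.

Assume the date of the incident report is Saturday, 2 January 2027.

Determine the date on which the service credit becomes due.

Adding 60 calendar days to 2 January 2027 gives 3 March 2027, which is the last day of the resolution window.
The last day of the response period: 10 calendar days after 3 March 2027 is 13 March 2027.
The date on which the service credit becomes due: 13 March 2027 + 14 days = 27 March 2027.

27 March 2027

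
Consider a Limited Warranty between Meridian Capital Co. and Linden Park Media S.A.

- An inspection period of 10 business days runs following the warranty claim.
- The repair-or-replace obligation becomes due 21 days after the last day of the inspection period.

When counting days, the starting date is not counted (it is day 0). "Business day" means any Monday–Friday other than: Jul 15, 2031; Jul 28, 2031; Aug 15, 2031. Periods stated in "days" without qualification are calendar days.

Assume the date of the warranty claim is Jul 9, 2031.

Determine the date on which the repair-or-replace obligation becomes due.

Aug 14, 2031

The last day of the inspection period: 10 business days after Wednesday, Jul 9, 2031, skipping weekends and the listed holiday on Jul 15 — Jul 10, Jul 11, Jul 14, Jul 16, Jul 17, Jul 18, Jul 21, Jul 22, Jul 23, Jul 24 — lands on Thursday, Jul 24, 2031.
Adding 21 calendar days to Jul 24, 2031 gives Aug 14, 2031, which is the date on which the repair-or-replace obligation becomes due.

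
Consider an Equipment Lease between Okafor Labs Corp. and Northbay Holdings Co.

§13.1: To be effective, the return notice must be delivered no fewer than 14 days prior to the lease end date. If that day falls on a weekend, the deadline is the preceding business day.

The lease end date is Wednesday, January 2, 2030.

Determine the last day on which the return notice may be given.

December 19, 2029

January 2, 2030 minus 14 days is December 19, 2029. That is a Wednesday, so no adjustment is needed.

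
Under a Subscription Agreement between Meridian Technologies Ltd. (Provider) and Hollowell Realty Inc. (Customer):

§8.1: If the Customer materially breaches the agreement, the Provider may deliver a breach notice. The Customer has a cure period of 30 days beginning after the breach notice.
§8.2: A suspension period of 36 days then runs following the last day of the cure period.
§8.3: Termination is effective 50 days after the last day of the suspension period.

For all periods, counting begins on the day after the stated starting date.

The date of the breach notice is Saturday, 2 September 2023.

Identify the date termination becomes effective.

27 December 2023

The last day of the cure period: 30 calendar days after 2 September 2023 is 2 October 2023.
Adding 36 calendar days to 2 October 2023 gives 7 November 2023, which is the last day of the suspension period.
The date termination becomes effective: 50 calendar days after 7 November 2023 is 27 December 2023.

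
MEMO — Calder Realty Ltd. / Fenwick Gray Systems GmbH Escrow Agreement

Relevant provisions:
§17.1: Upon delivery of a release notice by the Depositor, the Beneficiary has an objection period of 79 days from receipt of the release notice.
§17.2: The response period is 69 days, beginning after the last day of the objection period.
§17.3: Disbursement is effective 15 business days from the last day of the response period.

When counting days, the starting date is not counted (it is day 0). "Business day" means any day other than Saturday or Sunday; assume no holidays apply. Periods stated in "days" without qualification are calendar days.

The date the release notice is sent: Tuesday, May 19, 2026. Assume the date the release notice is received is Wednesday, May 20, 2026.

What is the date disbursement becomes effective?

Nov 5, 2026

The last day of the objection period: May 20, 2026 + 79 days = Aug 7, 2026.
The last day of the response period: 69 calendar days after Aug 7, 2026 is Oct 15, 2026.
The date disbursement becomes effective: 15 business days after Thursday, Oct 15, 2026, skipping weekends — Oct 16, Oct 19, Oct 20, Oct 21, …, Nov 3, Nov 4, Nov 5 — lands on Thursday, Nov 5, 2026.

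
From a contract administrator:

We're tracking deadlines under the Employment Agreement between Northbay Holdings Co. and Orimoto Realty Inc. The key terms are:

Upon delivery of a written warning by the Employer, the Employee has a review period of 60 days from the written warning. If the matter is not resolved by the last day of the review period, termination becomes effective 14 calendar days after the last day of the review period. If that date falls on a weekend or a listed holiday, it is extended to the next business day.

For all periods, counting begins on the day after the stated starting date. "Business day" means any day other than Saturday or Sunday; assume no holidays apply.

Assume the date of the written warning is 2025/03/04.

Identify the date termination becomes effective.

2025/05/19

Adding 60 calendar days to 2025/03/04 gives 2025/05/03, which is the last day of the review period.
The date termination becomes effective: 2025/05/03 + 14 days = 2025/05/17. That falls on a Saturday, so it rolls to the next business day, Monday, 2025/05/19.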